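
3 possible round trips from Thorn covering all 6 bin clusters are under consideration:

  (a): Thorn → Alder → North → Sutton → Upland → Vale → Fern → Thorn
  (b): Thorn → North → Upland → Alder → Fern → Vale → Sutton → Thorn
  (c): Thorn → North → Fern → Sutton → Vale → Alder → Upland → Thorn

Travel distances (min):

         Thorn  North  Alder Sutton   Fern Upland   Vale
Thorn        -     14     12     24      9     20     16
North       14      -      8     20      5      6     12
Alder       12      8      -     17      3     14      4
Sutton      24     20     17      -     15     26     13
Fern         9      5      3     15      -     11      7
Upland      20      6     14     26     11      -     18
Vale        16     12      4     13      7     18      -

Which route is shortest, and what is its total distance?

81 min — (b) is the shortest.

(a): 12 + 8 + 20 + 26 + 18 + 7 + 9 = 100
(b): 14 + 6 + 14 + 3 + 7 + 13 + 24 = 81
(c): 14 + 5 + 15 + 13 + 4 + 14 + 20 = 85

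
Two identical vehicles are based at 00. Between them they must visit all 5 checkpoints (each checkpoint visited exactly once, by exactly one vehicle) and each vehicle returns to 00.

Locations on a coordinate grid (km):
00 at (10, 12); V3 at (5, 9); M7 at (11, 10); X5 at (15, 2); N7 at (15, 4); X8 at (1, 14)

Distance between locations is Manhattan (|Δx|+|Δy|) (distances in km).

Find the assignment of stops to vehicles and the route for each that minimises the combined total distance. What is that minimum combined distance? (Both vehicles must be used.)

Minimum combined distance: 58 km.

There are 2^4 − 1 = 15 ways to divide the 5 stops into two non-empty groups. For each, the best each vehicle can do is its own shortest tour through its group:
  {V3} + {M7, X5, N7, X8}: 16 + 52 = 68
  {M7} + {V3, X5, N7, X8}: 6 + 52 = 58
  {V3, M7} + {X5, N7, X8}: 18 + 52 = 70
  {X5} + {V3, M7, N7, X8}: 30 + 48 = 78
  {V3, X5} + {M7, N7, X8}: 40 + 48 = 88
  {M7, X5} + {V3, N7, X8}: 30 + 48 = 78
  … (15 splits in total)
Best: vehicle 1 00 → M7 → 00 = 6; vehicle 2 00 → X5 → N7 → V3 → X8 → 00 = 52; combined 58.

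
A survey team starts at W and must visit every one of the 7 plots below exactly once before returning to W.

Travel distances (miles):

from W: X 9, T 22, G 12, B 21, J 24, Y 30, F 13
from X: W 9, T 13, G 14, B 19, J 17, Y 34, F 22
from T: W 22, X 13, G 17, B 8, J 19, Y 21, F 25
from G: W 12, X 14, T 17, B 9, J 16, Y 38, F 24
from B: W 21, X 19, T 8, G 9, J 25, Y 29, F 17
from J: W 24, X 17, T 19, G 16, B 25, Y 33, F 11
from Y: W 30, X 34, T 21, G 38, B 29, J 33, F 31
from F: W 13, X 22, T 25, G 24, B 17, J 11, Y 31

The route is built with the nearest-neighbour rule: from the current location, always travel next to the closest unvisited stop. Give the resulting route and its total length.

W → [X:9 / G:12 / F:13 / B:21 / T:22 / J:24 / Y:30] → X (9)
X → [T:13 / G:14 / J:17 / B:19 / F:22 / Y:34] → T (13)
T → [B:8 / G:17 / J:19 / Y:21 / F:25] → B (8)
B → [G:9 / F:17 / J:25 / Y:29] → G (9)
G → [J:16 / F:24 / Y:38] → J (16)
J → [F:11 / Y:33] → F (11)
F → [Y:31] → Y (31)
Return Y→W: 30.
Total = 9 + 13 + 8 + 9 + 16 + 11 + 31 + 30 = 127.

Total distance 127 miles via the nearest-neighbour route W → X → T → B → G → J → F → Y → W.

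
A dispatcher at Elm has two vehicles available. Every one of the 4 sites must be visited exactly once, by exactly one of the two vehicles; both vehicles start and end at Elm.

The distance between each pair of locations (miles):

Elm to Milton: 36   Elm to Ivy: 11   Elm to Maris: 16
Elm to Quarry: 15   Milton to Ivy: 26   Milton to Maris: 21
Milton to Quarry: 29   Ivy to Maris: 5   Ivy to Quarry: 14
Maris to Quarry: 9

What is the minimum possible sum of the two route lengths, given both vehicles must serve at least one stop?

103 miles — the smallest possible combined total.

Try each way of splitting the stops between the two vehicles (each non-empty) and, for each split, find the best tour for each vehicle:
  {Milton} + {Ivy, Maris, Quarry}: 72 + 40 = 112
  {Ivy} + {Milton, Maris, Quarry}: 22 + 81 = 103
  {Milton, Ivy} + {Maris, Quarry}: 73 + 40 = 113
  {Maris} + {Milton, Ivy, Quarry}: 32 + 81 = 113
  {Milton, Maris} + {Ivy, Quarry}: 73 + 40 = 113
  {Ivy, Maris} + {Milton, Quarry}: 32 + 80 = 112
  … (7 splits in total)
Best: vehicle 1 Elm → Ivy → Elm = 22; vehicle 2 Elm → Milton → Maris → Quarry → Elm = 81; combined 103.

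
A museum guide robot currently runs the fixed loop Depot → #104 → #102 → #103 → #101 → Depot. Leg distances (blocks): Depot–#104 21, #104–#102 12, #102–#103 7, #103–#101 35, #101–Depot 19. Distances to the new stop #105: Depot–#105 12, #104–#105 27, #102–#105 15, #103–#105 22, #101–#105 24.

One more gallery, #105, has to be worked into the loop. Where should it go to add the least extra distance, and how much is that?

+11 blocks — insert #105 between #103 and #101.

Insertion cost between consecutive stops i–j is d(i,#105) + d(#105,j) − d(i,j):
  between Depot and #104: 12 + 27 − 21 = 18
  between #104 and #102: 27 + 15 − 12 = 30
  between #102 and #103: 15 + 22 − 7 = 30
  between #103 and #101: 22 + 24 − 35 = 11
  between #101 and Depot: 24 + 12 − 19 = 17
Cheapest insertion is between #103 and #101, adding 11.
New total = 94 + 11 = 105.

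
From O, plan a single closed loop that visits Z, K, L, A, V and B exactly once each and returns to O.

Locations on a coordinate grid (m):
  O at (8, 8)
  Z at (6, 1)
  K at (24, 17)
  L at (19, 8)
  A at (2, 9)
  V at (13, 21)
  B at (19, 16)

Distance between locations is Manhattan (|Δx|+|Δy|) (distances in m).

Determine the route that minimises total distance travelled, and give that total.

84 m — the shortest possible round trip.

There are 360 distinct closed tours to check (reversals are equivalent).
O → Z → K → L → A → V → B → O: 9+34+14+18+23+11+19 = 128
O → Z → K → L → A → B → V → O: 9+34+14+18+24+11+18 = 128
O → Z → K → L → V → A → B → O: 9+34+14+19+23+24+19 = 142
O → Z → K → L → V → B → A → O: 9+34+14+19+11+24+7 = 118
O → Z → K → L → B → A → V → O: 9+34+14+8+24+23+18 = 130
O → Z → K → L → B → V → A → O: 9+34+14+8+11+23+7 = 106
O → Z → K → A → L → V → B → O: 9+34+30+18+19+11+19 = 140
O → Z → K → A → L → B → V → O: 9+34+30+18+8+11+18 = 128
… (352 more)
O → Z → A → V → K → B → L → O: 9+12+23+15+6+8+11 = 84  ← best
The minimum is 84.
One optimal route: O → Z → A → V → K → B → L → O (or its reverse).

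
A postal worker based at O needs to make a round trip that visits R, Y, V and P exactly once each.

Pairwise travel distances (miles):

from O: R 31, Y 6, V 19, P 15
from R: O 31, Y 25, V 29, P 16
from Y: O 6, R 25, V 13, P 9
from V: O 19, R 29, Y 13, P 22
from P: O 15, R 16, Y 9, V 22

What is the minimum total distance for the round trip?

Shortest round trip = 79 miles.

With 4 stops there are 4!/2 = 12 distinct round trips (a route and its reverse cost the same).
O - R - Y - V - P - O: 31+25+13+22+15 = 106
O - R - Y - P - V - O: 31+25+9+22+19 = 106
O - R - V - Y - P - O: 31+29+13+9+15 = 97
O - R - V - P - Y - O: 31+29+22+9+6 = 97
O - R - P - Y - V - O: 31+16+9+13+19 = 88
O - R - P - V - Y - O: 31+16+22+13+6 = 88
O - Y - R - V - P - O: 6+25+29+22+15 = 97
O - Y - R - P - V - O: 6+25+16+22+19 = 88
O - Y - V - R - P - O: 6+13+29+16+15 = 79
O - Y - P - R - V - O: 6+9+16+29+19 = 79
O - V - R - Y - P - O: 19+29+25+9+15 = 97
O - V - Y - R - P - O: 19+13+25+16+15 = 88
The minimum is 79.
One optimal route: O → Y → V → R → P → O (or its reverse).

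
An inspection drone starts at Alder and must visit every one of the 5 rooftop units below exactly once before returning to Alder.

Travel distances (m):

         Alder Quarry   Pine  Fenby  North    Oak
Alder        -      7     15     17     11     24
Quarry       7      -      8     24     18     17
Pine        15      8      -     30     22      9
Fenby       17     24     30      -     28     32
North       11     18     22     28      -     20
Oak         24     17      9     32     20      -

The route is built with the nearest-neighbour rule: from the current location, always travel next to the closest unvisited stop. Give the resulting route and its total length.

At Alder the remaining stops are Quarry 7, North 11, Pine 15, Fenby 17, Oak 24; go to Quarry.
At Quarry the remaining stops are Pine 8, Oak 17, North 18, Fenby 24; go to Pine.
At Pine the remaining stops are Oak 9, North 22, Fenby 30; go to Oak.
At Oak the remaining stops are North 20, Fenby 32; go to North.
At North the remaining stops are Fenby 28; go to Fenby.
Return Fenby→Alder: 17.
Total = 7 + 8 + 9 + 20 + 28 + 17 = 89.

Nearest-neighbour total = 89 m; route Alder → Quarry → Pine → Oak → North → Fenby → Alder.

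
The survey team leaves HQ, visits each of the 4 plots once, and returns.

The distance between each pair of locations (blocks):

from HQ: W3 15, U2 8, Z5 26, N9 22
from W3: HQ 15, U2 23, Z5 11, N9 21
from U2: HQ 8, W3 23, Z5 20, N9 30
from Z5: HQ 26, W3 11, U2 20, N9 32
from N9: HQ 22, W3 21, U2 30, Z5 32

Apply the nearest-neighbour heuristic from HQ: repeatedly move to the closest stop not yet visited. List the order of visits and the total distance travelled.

82 blocks along HQ → U2 → Z5 → W3 → N9 → HQ.

From HQ: distances to unvisited — U2=8, W3=15, N9=22, Z5=26. Nearest is U2 (8).
From U2: distances to unvisited — Z5=20, W3=23, N9=30. Nearest is Z5 (20).
From Z5: distances to unvisited — W3=11, N9=32. Nearest is W3 (11).
From W3: distances to unvisited — N9=21. Nearest is N9 (21).
Return N9→HQ: 22.
Total = 8 + 20 + 11 + 21 + 22 = 82.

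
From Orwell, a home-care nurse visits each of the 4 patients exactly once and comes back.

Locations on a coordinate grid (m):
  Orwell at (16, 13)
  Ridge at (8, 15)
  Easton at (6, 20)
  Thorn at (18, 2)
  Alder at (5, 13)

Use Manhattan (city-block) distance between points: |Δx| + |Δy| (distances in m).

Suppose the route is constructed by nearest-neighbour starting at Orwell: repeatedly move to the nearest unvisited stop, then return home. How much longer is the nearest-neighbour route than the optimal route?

Orwell: Ridge=10, Alder=11, Thorn=13, Easton=17 ⇒ Ridge
Ridge: Alder=5, Easton=7, Thorn=23 ⇒ Alder
Alder: Easton=8, Thorn=24 ⇒ Easton
Easton: Thorn=30 ⇒ Thorn
NN route Orwell → Ridge → Alder → Easton → Thorn → Orwell costs 66.
Optimal: Orwell → Ridge → Easton → Alder → Thorn → Orwell costs 62 (by enumerating all 12 distinct tours).
Excess = 66 − 62 = 4.

The nearest-neighbour route is 4 m longer than optimal.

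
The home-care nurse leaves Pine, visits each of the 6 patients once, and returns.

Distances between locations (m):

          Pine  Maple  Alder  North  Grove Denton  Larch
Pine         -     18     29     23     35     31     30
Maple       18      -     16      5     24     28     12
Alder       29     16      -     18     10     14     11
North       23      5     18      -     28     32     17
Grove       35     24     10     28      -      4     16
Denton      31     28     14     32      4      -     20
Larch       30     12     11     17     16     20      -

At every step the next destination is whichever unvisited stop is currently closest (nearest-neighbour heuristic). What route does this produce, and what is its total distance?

Nearest-neighbour total = 96 m; route Pine → Maple → North → Larch → Alder → Grove → Denton → Pine.

Pine → [Maple:18 / North:23 / Alder:29 / Larch:30 / Denton:31 / Grove:35] → Maple (18)
Maple → [North:5 / Larch:12 / Alder:16 / Grove:24 / Denton:28] → North (5)
North → [Larch:17 / Alder:18 / Grove:28 / Denton:32] → Larch (17)
Larch → [Alder:11 / Grove:16 / Denton:20] → Alder (11)
Alder → [Grove:10 / Denton:14] → Grove (10)
Grove → [Denton:4] → Denton (4)
Return Denton→Pine: 31.
Total = 18 + 5 + 17 + 11 + 10 + 4 + 31 = 96.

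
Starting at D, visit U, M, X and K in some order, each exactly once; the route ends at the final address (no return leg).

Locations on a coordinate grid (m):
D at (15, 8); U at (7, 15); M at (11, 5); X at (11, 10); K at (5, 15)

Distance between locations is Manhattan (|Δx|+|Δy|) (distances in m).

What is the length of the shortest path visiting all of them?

Shortest open route: 23 m.

There are 4! = 24 possible orderings.
D→U→M→X→K: 15+14+5+11 = 45
D→U→M→K→X: 15+14+16+11 = 56
D→U→X→M→K: 15+9+5+16 = 45
D→U→X→K→M: 15+9+11+16 = 51
D→U→K→M→X: 15+2+16+5 = 38
D→U→K→X→M: 15+2+11+5 = 33
D→M→U→X→K: 7+14+9+11 = 41
D→M→U→K→X: 7+14+2+11 = 34
D→M→X→U→K: 7+5+9+2 = 23
D→M→X→K→U: 7+5+11+2 = 25
D→M→K→U→X: 7+16+2+9 = 34
D→M→K→X→U: 7+16+11+9 = 43
D→X→U→M→K: 6+9+14+16 = 45
D→X→U→K→M: 6+9+2+16 = 33
… (10 more)
The minimum is 23.
One shortest path: D → M → X → U → K.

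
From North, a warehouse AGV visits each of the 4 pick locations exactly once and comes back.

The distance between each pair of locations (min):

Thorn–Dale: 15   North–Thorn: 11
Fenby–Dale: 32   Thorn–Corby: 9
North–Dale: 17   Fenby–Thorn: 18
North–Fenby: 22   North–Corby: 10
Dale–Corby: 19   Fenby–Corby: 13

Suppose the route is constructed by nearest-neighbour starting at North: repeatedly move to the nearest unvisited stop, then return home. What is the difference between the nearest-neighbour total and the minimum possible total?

North: Corby=10, Thorn=11, Dale=17, Fenby=22 ⇒ Corby
Corby: Thorn=9, Fenby=13, Dale=19 ⇒ Thorn
Thorn: Dale=15, Fenby=18 ⇒ Dale
Dale: Fenby=32 ⇒ Fenby
NN route North → Corby → Thorn → Dale → Fenby → North costs 88.
Optimal: North → Dale → Thorn → Fenby → Corby → North costs 73 (by enumerating all 12 distinct tours).
Excess = 88 − 73 = 15.

Excess over optimum: 15 min.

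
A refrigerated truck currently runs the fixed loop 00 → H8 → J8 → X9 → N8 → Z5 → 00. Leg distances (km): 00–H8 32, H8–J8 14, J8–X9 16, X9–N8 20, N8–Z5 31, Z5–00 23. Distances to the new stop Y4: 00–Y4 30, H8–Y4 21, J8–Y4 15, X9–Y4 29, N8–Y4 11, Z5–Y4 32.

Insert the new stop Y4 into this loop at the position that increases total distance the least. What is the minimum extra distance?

Minimum extra distance: 12 km, inserting Y4 between N8 and Z5.

Insertion cost between consecutive stops i–j is d(i,Y4) + d(Y4,j) − d(i,j):
  between 00 and H8: 30 + 21 − 32 = 19
  between H8 and J8: 21 + 15 − 14 = 22
  between J8 and X9: 15 + 29 − 16 = 28
  between X9 and N8: 29 + 11 − 20 = 20
  between N8 and Z5: 11 + 32 − 31 = 12
  between Z5 and 00: 32 + 30 − 23 = 39
Cheapest insertion is between N8 and Z5, adding 12.
New total = 136 + 12 = 148.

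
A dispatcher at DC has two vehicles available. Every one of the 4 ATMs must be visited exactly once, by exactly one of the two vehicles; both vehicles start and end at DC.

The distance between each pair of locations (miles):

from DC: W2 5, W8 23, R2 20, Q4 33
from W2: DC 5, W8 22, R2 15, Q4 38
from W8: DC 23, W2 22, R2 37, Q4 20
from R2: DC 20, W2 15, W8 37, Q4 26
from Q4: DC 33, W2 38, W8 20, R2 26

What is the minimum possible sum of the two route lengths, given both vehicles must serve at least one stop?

99 miles — the smallest possible combined total.

Check every non-empty split of the stops between the two vehicles; for each half take its own optimal tour:
  {W2} + {W8, R2, Q4}: 10 + 89 = 99
  {W8} + {W2, R2, Q4}: 46 + 79 = 125
  {W2, W8} + {R2, Q4}: 50 + 79 = 129
  {R2} + {W2, W8, Q4}: 40 + 80 = 120
  {W2, R2} + {W8, Q4}: 40 + 76 = 116
  {W8, R2} + {W2, Q4}: 80 + 76 = 156
  … (7 splits in total)
Best: vehicle 1 DC → W2 → DC = 10; vehicle 2 DC → W8 → Q4 → R2 → DC = 89; combined 99.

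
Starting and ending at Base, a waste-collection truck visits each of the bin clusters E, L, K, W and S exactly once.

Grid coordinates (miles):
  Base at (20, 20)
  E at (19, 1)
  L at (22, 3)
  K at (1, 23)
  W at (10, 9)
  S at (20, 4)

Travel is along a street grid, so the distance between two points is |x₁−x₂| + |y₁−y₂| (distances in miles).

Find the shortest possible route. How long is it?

86 miles — the shortest possible round trip.

There are 60 distinct closed tours to check (reversals are equivalent).
Base-E-L-K-W-S-Base: 20+5+41+23+15+16 = 120
Base-E-L-K-S-W-Base: 20+5+41+38+15+21 = 140
Base-E-L-W-K-S-Base: 20+5+18+23+38+16 = 120
Base-E-L-W-S-K-Base: 20+5+18+15+38+22 = 118
Base-E-L-S-K-W-Base: 20+5+3+38+23+21 = 110
Base-E-L-S-W-K-Base: 20+5+3+15+23+22 = 88
Base-E-K-L-W-S-Base: 20+40+41+18+15+16 = 150
Base-E-K-L-S-W-Base: 20+40+41+3+15+21 = 140
Base-E-K-W-L-S-Base: 20+40+23+18+3+16 = 120
Base-E-K-W-S-L-Base: 20+40+23+15+3+19 = 120
Base-E-K-S-L-W-Base: 20+40+38+3+18+21 = 140
Base-E-K-S-W-L-Base: 20+40+38+15+18+19 = 150
Base-E-W-L-K-S-Base: 20+17+18+41+38+16 = 150
Base-E-W-L-S-K-Base: 20+17+18+3+38+22 = 118
… (46 more)
Base-K-W-E-L-S-Base: 22+23+17+5+3+16 = 86  ← best
The minimum is 86.
One optimal route: Base → K → W → E → L → S → Base (or its reverse).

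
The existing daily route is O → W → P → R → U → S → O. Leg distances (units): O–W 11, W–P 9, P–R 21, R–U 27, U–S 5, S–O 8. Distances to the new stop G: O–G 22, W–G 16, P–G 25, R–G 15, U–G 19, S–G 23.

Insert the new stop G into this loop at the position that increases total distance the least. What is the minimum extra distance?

Adding 7 by placing G on the R–U leg.

Insertion cost between consecutive stops i–j is d(i,G) + d(G,j) − d(i,j):
  between O and W: 22 + 16 − 11 = 27
  between W and P: 16 + 25 − 9 = 32
  between P and R: 25 + 15 − 21 = 19
  between R and U: 15 + 19 − 27 = 7
  between U and S: 19 + 23 − 5 = 37
  between S and O: 23 + 22 − 8 = 37
Cheapest insertion is between R and U, adding 7.
New total = 81 + 7 = 88.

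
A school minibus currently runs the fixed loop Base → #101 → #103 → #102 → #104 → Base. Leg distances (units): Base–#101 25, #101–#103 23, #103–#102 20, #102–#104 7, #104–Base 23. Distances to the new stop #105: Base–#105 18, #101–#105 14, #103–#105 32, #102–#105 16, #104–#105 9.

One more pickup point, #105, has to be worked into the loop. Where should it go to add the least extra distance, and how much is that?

Insertion cost between consecutive stops i–j is d(i,#105) + d(#105,j) − d(i,j):
  between Base and #101: 18 + 14 − 25 = 7
  between #101 and #103: 14 + 32 − 23 = 23
  between #103 and #102: 32 + 16 − 20 = 28
  between #102 and #104: 16 + 9 − 7 = 18
  between #104 and Base: 9 + 18 − 23 = 4
Cheapest insertion is between #104 and Base, adding 4.
New total = 98 + 4 = 102.

Adding 4 by placing #105 on the #104–Base leg.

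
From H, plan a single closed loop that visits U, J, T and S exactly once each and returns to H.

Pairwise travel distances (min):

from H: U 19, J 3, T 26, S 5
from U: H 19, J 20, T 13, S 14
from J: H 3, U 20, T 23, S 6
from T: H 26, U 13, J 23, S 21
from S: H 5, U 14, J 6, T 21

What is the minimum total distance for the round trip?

H - U - J - T - S - H: 19+20+23+21+5 = 88
H - U - J - S - T - H: 19+20+6+21+26 = 92
H - U - T - J - S - H: 19+13+23+6+5 = 66
H - U - T - S - J - H: 19+13+21+6+3 = 62
H - U - S - J - T - H: 19+14+6+23+26 = 88
H - U - S - T - J - H: 19+14+21+23+3 = 80
H - J - U - T - S - H: 3+20+13+21+5 = 62
H - J - U - S - T - H: 3+20+14+21+26 = 84
H - J - T - U - S - H: 3+23+13+14+5 = 58
H - J - S - U - T - H: 3+6+14+13+26 = 62
H - T - U - J - S - H: 26+13+20+6+5 = 70
H - T - J - U - S - H: 26+23+20+14+5 = 88
The minimum is 58.
One optimal route: H → J → T → U → S → H (or its reverse).

58 min — the shortest possible round trip.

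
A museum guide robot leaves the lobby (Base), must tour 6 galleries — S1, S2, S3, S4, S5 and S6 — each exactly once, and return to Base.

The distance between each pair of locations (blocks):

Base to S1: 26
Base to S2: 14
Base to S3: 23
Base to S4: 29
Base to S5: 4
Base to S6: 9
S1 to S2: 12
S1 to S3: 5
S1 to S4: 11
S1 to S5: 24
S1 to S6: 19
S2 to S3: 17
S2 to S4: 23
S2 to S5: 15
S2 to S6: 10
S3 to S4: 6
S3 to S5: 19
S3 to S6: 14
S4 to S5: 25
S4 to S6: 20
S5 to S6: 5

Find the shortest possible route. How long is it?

There are 360 distinct closed tours to check (reversals are equivalent).
Base-S1-S2-S3-S4-S5-S6-Base: 26+12+17+6+25+5+9 = 100
Base-S1-S2-S3-S4-S6-S5-Base: 26+12+17+6+20+5+4 = 90
Base-S1-S2-S3-S5-S4-S6-Base: 26+12+17+19+25+20+9 = 128
Base-S1-S2-S3-S5-S6-S4-Base: 26+12+17+19+5+20+29 = 128
Base-S1-S2-S3-S6-S4-S5-Base: 26+12+17+14+20+25+4 = 118
Base-S1-S2-S3-S6-S5-S4-Base: 26+12+17+14+5+25+29 = 128
Base-S1-S2-S4-S3-S5-S6-Base: 26+12+23+6+19+5+9 = 100
Base-S1-S2-S4-S3-S6-S5-Base: 26+12+23+6+14+5+4 = 90
… (352 more)
Base-S2-S1-S3-S4-S6-S5-Base: 14+12+5+6+20+5+4 = 66  ← best
The minimum is 66.
One optimal route: Base → S2 → S1 → S3 → S4 → S6 → S5 → Base (or its reverse).

Shortest round trip = 66 blocks.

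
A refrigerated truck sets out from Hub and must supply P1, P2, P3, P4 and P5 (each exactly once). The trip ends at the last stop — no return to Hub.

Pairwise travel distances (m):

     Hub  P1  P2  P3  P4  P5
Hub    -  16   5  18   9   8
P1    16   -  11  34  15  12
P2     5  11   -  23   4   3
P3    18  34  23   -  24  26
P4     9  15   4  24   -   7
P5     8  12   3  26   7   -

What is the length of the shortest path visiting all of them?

There are 5! = 120 possible orderings.
Hub → P1 → P2 → P3 → P4 → P5: 16+11+23+24+7 = 81
Hub → P1 → P2 → P3 → P5 → P4: 16+11+23+26+7 = 83
Hub → P1 → P2 → P4 → P3 → P5: 16+11+4+24+26 = 81
Hub → P1 → P2 → P4 → P5 → P3: 16+11+4+7+26 = 64
Hub → P1 → P2 → P5 → P3 → P4: 16+11+3+26+24 = 80
Hub → P1 → P2 → P5 → P4 → P3: 16+11+3+7+24 = 61
Hub → P1 → P3 → P2 → P4 → P5: 16+34+23+4+7 = 84
Hub → P1 → P3 → P2 → P5 → P4: 16+34+23+3+7 = 83
Hub → P1 → P3 → P4 → P2 → P5: 16+34+24+4+3 = 81
Hub → P1 → P3 → P4 → P5 → P2: 16+34+24+7+3 = 84
Hub → P1 → P3 → P5 → P2 → P4: 16+34+26+3+4 = 83
Hub → P1 → P3 → P5 → P4 → P2: 16+34+26+7+4 = 87
Hub → P1 → P4 → P2 → P3 → P5: 16+15+4+23+26 = 84
Hub → P1 → P4 → P2 → P5 → P3: 16+15+4+3+26 = 64
… (106 more)
Hub → P1 → P5 → P2 → P4 → P3: 16+12+3+4+24 = 59  ← best
The minimum is 59.
One shortest path: Hub → P1 → P5 → P2 → P4 → P3.

Shortest open route: 59 m.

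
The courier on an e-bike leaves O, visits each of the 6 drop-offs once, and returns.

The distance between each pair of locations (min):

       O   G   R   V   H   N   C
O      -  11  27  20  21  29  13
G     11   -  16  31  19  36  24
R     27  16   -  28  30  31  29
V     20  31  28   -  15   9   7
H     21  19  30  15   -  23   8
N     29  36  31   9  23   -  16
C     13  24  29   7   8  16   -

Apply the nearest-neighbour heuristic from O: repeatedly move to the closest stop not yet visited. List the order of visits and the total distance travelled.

Nearest-neighbour total = 122 min; route O → G → R → V → C → H → N → O.

At O the remaining stops are G 11, C 13, V 20, H 21, R 27, N 29; go to G.
At G the remaining stops are R 16, H 19, C 24, V 31, N 36; go to R.
At R the remaining stops are V 28, C 29, H 30, N 31; go to V.
At V the remaining stops are C 7, N 9, H 15; go to C.
At C the remaining stops are H 8, N 16; go to H.
At H the remaining stops are N 23; go to N.
Return N→O: 29.
Total = 11 + 16 + 28 + 7 + 8 + 23 + 29 = 122.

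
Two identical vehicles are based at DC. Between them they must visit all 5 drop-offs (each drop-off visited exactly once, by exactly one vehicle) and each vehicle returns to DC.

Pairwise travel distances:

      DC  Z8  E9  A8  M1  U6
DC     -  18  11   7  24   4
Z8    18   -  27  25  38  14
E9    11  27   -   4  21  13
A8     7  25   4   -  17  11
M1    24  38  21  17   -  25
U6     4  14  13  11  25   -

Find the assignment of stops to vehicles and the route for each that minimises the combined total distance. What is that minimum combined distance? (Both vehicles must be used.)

Minimum combined distance: 92.

Check every non-empty split of the stops between the two vehicles; for each half take its own optimal tour:
  {Z8} + {E9, A8, M1, U6}: 36 + 61 = 97
  {E9} + {Z8, A8, M1, U6}: 22 + 80 = 102
  {Z8, E9} + {A8, M1, U6}: 56 + 53 = 109
  {A8} + {Z8, E9, M1, U6}: 14 + 88 = 102
  {Z8, A8} + {E9, M1, U6}: 50 + 61 = 111
  {E9, A8} + {Z8, M1, U6}: 22 + 80 = 102
  … (15 splits in total)
  {E9, A8, M1} + {Z8, U6}: 56 + 36 = 92  ← best
Best: vehicle 1 DC → E9 → A8 → M1 → DC = 56; vehicle 2 DC → Z8 → U6 → DC = 36; combined 92.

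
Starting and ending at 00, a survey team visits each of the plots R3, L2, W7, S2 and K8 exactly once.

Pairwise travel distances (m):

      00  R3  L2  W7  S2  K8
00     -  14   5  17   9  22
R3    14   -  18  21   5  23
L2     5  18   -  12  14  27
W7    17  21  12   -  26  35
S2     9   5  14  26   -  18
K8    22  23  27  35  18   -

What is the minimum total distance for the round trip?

83 m — the shortest possible round trip.

00 - R3 - L2 - W7 - S2 - K8 - 00: 14+18+12+26+18+22 = 110
00 - R3 - L2 - W7 - K8 - S2 - 00: 14+18+12+35+18+9 = 106
00 - R3 - L2 - S2 - W7 - K8 - 00: 14+18+14+26+35+22 = 129
00 - R3 - L2 - S2 - K8 - W7 - 00: 14+18+14+18+35+17 = 116
00 - R3 - L2 - K8 - W7 - S2 - 00: 14+18+27+35+26+9 = 129
00 - R3 - L2 - K8 - S2 - W7 - 00: 14+18+27+18+26+17 = 120
00 - R3 - W7 - L2 - S2 - K8 - 00: 14+21+12+14+18+22 = 101
00 - R3 - W7 - L2 - K8 - S2 - 00: 14+21+12+27+18+9 = 101
00 - R3 - W7 - S2 - L2 - K8 - 00: 14+21+26+14+27+22 = 124
00 - R3 - W7 - S2 - K8 - L2 - 00: 14+21+26+18+27+5 = 111
00 - R3 - W7 - K8 - L2 - S2 - 00: 14+21+35+27+14+9 = 120
00 - R3 - W7 - K8 - S2 - L2 - 00: 14+21+35+18+14+5 = 107
00 - R3 - S2 - L2 - W7 - K8 - 00: 14+5+14+12+35+22 = 102
00 - R3 - S2 - L2 - K8 - W7 - 00: 14+5+14+27+35+17 = 112
… (46 more)
00 - L2 - W7 - R3 - S2 - K8 - 00: 5+12+21+5+18+22 = 83  ← best
The minimum is 83.
One optimal route: 00 → L2 → W7 → R3 → S2 → K8 → 00 (or its reverse).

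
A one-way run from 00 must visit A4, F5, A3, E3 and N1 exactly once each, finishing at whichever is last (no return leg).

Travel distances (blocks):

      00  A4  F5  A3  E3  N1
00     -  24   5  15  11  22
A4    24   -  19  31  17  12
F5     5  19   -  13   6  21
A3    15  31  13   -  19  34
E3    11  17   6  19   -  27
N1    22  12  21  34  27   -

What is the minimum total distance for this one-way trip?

Minimum one-way distance = 63 blocks.

There are 5! = 120 possible orderings.
00 → A4 → F5 → A3 → E3 → N1: 24+19+13+19+27 = 102
00 → A4 → F5 → A3 → N1 → E3: 24+19+13+34+27 = 117
00 → A4 → F5 → E3 → A3 → N1: 24+19+6+19+34 = 102
00 → A4 → F5 → E3 → N1 → A3: 24+19+6+27+34 = 110
00 → A4 → F5 → N1 → A3 → E3: 24+19+21+34+19 = 117
00 → A4 → F5 → N1 → E3 → A3: 24+19+21+27+19 = 110
00 → A4 → A3 → F5 → E3 → N1: 24+31+13+6+27 = 101
00 → A4 → A3 → F5 → N1 → E3: 24+31+13+21+27 = 116
00 → A4 → A3 → E3 → F5 → N1: 24+31+19+6+21 = 101
00 → A4 → A3 → E3 → N1 → F5: 24+31+19+27+21 = 122
00 → A4 → A3 → N1 → F5 → E3: 24+31+34+21+6 = 116
00 → A4 → A3 → N1 → E3 → F5: 24+31+34+27+6 = 122
00 → A4 → E3 → F5 → A3 → N1: 24+17+6+13+34 = 94
00 → A4 → E3 → F5 → N1 → A3: 24+17+6+21+34 = 102
… (106 more)
00 → A3 → F5 → E3 → A4 → N1: 15+13+6+17+12 = 63  ← best
The minimum is 63.
One shortest path: 00 → A3 → F5 → E3 → A4 → N1.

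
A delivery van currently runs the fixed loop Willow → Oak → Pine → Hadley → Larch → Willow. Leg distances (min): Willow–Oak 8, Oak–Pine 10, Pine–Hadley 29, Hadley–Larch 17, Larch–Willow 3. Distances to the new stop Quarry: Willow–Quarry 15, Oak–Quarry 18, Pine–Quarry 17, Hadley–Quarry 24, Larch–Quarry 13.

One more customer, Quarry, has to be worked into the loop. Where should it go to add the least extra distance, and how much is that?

Insertion cost between consecutive stops i–j is d(i,Quarry) + d(Quarry,j) − d(i,j):
  between Willow and Oak: 15 + 18 − 8 = 25
  between Oak and Pine: 18 + 17 − 10 = 25
  between Pine and Hadley: 17 + 24 − 29 = 12
  between Hadley and Larch: 24 + 13 − 17 = 20
  between Larch and Willow: 13 + 15 − 3 = 25
Cheapest insertion is between Pine and Hadley, adding 12.
New total = 67 + 12 = 79.

Minimum extra distance: 12 min, inserting Quarry between Pine and Hadley.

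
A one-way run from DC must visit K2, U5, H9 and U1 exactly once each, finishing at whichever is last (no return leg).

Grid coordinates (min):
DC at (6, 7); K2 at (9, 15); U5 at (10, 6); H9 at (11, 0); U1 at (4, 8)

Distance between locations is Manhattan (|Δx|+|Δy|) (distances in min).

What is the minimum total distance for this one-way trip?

32 min — the minimum one-way total.

There are 4! = 24 possible orderings.
DC → K2 → U5 → H9 → U1: 11+10+7+15 = 43
DC → K2 → U5 → U1 → H9: 11+10+8+15 = 44
DC → K2 → H9 → U5 → U1: 11+17+7+8 = 43
DC → K2 → H9 → U1 → U5: 11+17+15+8 = 51
DC → K2 → U1 → U5 → H9: 11+12+8+7 = 38
DC → K2 → U1 → H9 → U5: 11+12+15+7 = 45
DC → U5 → K2 → H9 → U1: 5+10+17+15 = 47
DC → U5 → K2 → U1 → H9: 5+10+12+15 = 42
DC → U5 → H9 → K2 → U1: 5+7+17+12 = 41
DC → U5 → H9 → U1 → K2: 5+7+15+12 = 39
DC → U5 → U1 → K2 → H9: 5+8+12+17 = 42
DC → U5 → U1 → H9 → K2: 5+8+15+17 = 45
DC → H9 → K2 → U5 → U1: 12+17+10+8 = 47
DC → H9 → K2 → U1 → U5: 12+17+12+8 = 49
… (10 more)
DC → U1 → K2 → U5 → H9: 3+12+10+7 = 32  ← best
The minimum is 32.
One shortest path: DC → U1 → K2 → U5 → H9.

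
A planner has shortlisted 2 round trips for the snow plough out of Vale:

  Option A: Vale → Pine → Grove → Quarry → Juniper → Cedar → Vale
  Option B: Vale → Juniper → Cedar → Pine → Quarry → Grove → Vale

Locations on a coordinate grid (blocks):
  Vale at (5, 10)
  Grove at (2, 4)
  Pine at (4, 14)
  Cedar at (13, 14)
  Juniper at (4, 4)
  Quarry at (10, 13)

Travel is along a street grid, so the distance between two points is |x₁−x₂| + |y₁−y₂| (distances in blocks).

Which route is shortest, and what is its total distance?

Option A: 5 + 12 + 17 + 15 + 19 + 12 = 80
Option B: 7 + 19 + 9 + 7 + 17 + 9 = 68

68 blocks — Option B is the shortest.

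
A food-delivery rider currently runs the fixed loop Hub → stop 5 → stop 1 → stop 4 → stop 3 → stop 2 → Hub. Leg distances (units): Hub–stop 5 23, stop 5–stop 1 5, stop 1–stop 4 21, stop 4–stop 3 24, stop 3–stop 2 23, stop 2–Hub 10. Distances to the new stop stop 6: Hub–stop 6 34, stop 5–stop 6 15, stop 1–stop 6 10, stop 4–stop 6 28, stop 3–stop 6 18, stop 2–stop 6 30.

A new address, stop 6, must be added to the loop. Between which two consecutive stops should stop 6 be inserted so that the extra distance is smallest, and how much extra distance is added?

Adding 17 by placing stop 6 on the stop 1–stop 4 leg.

Insertion cost between consecutive stops i–j is d(i,stop 6) + d(stop 6,j) − d(i,j):
  between Hub and stop 5: 34 + 15 − 23 = 26
  between stop 5 and stop 1: 15 + 10 − 5 = 20
  between stop 1 and stop 4: 10 + 28 − 21 = 17
  between stop 4 and stop 3: 28 + 18 − 24 = 22
  between stop 3 and stop 2: 18 + 30 − 23 = 25
  between stop 2 and Hub: 30 + 34 − 10 = 54
Cheapest insertion is between stop 1 and stop 4, adding 17.
New total = 106 + 17 = 123.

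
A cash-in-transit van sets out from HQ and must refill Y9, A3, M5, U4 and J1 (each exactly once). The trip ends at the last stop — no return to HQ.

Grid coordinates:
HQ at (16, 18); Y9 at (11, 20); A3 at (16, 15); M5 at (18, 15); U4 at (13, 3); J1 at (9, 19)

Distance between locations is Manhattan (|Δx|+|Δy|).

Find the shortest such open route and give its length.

There are 5! = 120 possible orderings.
HQ → Y9 → A3 → M5 → U4 → J1: 7+10+2+17+20 = 56
HQ → Y9 → A3 → M5 → J1 → U4: 7+10+2+13+20 = 52
HQ → Y9 → A3 → U4 → M5 → J1: 7+10+15+17+13 = 62
HQ → Y9 → A3 → U4 → J1 → M5: 7+10+15+20+13 = 65
HQ → Y9 → A3 → J1 → M5 → U4: 7+10+11+13+17 = 58
HQ → Y9 → A3 → J1 → U4 → M5: 7+10+11+20+17 = 65
HQ → Y9 → M5 → A3 → U4 → J1: 7+12+2+15+20 = 56
HQ → Y9 → M5 → A3 → J1 → U4: 7+12+2+11+20 = 52
HQ → Y9 → M5 → U4 → A3 → J1: 7+12+17+15+11 = 62
HQ → Y9 → M5 → U4 → J1 → A3: 7+12+17+20+11 = 67
HQ → Y9 → M5 → J1 → A3 → U4: 7+12+13+11+15 = 58
HQ → Y9 → M5 → J1 → U4 → A3: 7+12+13+20+15 = 67
HQ → Y9 → U4 → A3 → M5 → J1: 7+19+15+2+13 = 56
HQ → Y9 → U4 → A3 → J1 → M5: 7+19+15+11+13 = 65
… (106 more)
HQ → Y9 → J1 → A3 → M5 → U4: 7+3+11+2+17 = 40  ← best
The minimum is 40.
One shortest path: HQ → Y9 → J1 → A3 → M5 → U4.

40 — the minimum one-way total.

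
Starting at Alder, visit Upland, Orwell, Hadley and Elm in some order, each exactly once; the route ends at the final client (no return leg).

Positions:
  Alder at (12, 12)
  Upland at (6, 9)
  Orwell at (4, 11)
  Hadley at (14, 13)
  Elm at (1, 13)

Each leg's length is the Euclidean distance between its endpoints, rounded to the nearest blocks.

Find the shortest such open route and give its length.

Minimum one-way distance = 18 blocks.

There are 4! = 24 possible orderings.
Alder - Upland - Orwell - Hadley - Elm: 7+3+10+13 = 33
Alder - Upland - Orwell - Elm - Hadley: 7+3+4+13 = 27
Alder - Upland - Hadley - Orwell - Elm: 7+9+10+4 = 30
Alder - Upland - Hadley - Elm - Orwell: 7+9+13+4 = 33
Alder - Upland - Elm - Orwell - Hadley: 7+6+4+10 = 27
Alder - Upland - Elm - Hadley - Orwell: 7+6+13+10 = 36
Alder - Orwell - Upland - Hadley - Elm: 8+3+9+13 = 33
Alder - Orwell - Upland - Elm - Hadley: 8+3+6+13 = 30
Alder - Orwell - Hadley - Upland - Elm: 8+10+9+6 = 33
Alder - Orwell - Hadley - Elm - Upland: 8+10+13+6 = 37
Alder - Orwell - Elm - Upland - Hadley: 8+4+6+9 = 27
Alder - Orwell - Elm - Hadley - Upland: 8+4+13+9 = 34
Alder - Hadley - Upland - Orwell - Elm: 2+9+3+4 = 18
Alder - Hadley - Upland - Elm - Orwell: 2+9+6+4 = 21
… (10 more)
The minimum is 18.
One shortest path: Alder → Hadley → Upland → Orwell → Elm.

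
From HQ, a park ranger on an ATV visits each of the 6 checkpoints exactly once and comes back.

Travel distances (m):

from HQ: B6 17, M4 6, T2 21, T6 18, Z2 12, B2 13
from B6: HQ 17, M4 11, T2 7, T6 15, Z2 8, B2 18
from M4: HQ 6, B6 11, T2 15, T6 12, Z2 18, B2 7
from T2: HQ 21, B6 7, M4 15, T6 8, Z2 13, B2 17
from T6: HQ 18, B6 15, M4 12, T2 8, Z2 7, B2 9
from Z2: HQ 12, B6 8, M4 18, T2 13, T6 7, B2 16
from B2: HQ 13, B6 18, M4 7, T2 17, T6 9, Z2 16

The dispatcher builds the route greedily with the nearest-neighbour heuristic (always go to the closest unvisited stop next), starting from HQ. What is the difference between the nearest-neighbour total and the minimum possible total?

HQ: M4=6, Z2=12, B2=13, B6=17, T6=18, T2=21 ⇒ M4
M4: B2=7, B6=11, T6=12, T2=15, Z2=18 ⇒ B2
B2: T6=9, Z2=16, T2=17, B6=18 ⇒ T6
T6: Z2=7, T2=8, B6=15 ⇒ Z2
Z2: B6=8, T2=13 ⇒ B6
B6: T2=7 ⇒ T2
NN route HQ → M4 → B2 → T6 → Z2 → B6 → T2 → HQ costs 65.
Optimal: HQ → M4 → B2 → T6 → T2 → B6 → Z2 → HQ costs 57 (by enumerating all 360 distinct tours).
Excess = 65 − 57 = 8.

The nearest-neighbour route is 8 m longer than optimal.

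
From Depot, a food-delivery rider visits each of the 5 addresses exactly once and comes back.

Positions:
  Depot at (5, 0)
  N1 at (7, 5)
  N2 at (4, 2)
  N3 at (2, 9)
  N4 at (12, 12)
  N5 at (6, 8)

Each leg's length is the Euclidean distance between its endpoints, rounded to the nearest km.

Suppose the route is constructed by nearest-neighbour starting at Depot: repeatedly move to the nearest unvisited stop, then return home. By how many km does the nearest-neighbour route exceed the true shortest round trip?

From Depot: N2=2, N1=5, N5=8, N3=9, N4=14 → choose N2 (2).
From N2: N1=4, N5=6, N3=7, N4=13 → choose N1 (4).
From N1: N5=3, N3=6, N4=9 → choose N5 (3).
From N5: N3=4, N4=7 → choose N3 (4).
From N3: N4=10 → choose N4 (10).
NN route Depot → N2 → N1 → N5 → N3 → N4 → Depot costs 37.
Optimal: Depot → N1 → N4 → N5 → N3 → N2 → Depot costs 34 (by enumerating all 60 distinct tours).
Excess = 37 − 34 = 3.

The nearest-neighbour route is 3 km longer than optimal.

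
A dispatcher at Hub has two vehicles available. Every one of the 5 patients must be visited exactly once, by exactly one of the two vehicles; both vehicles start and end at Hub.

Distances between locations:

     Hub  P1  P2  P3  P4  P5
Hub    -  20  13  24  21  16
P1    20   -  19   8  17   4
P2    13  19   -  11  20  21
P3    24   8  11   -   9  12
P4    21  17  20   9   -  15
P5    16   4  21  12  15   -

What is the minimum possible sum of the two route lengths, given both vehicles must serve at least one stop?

Try each way of splitting the stops between the two vehicles (each non-empty) and, for each split, find the best tour for each vehicle:
  {P1} + {P2, P3, P4, P5}: 40 + 64 = 104
  {P2} + {P1, P3, P4, P5}: 26 + 58 = 84
  {P1, P2} + {P3, P4, P5}: 52 + 58 = 110
  {P3} + {P1, P2, P4, P5}: 48 + 70 = 118
  {P1, P3} + {P2, P4, P5}: 52 + 64 = 116
  {P2, P3} + {P1, P4, P5}: 48 + 58 = 106
  … (15 splits in total)
Best: vehicle 1 Hub → P2 → Hub = 26; vehicle 2 Hub → P4 → P3 → P1 → P5 → Hub = 58; combined 84.

Minimum combined distance: 84.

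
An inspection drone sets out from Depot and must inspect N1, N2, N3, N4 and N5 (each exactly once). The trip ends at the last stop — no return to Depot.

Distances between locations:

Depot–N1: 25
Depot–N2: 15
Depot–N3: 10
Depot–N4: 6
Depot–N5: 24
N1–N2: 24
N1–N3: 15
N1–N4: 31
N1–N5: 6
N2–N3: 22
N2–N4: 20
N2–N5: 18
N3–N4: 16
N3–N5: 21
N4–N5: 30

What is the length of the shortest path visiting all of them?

There are 5! = 120 possible orderings.
Depot - N1 - N2 - N3 - N4 - N5: 25+24+22+16+30 = 117
Depot - N1 - N2 - N3 - N5 - N4: 25+24+22+21+30 = 122
Depot - N1 - N2 - N4 - N3 - N5: 25+24+20+16+21 = 106
Depot - N1 - N2 - N4 - N5 - N3: 25+24+20+30+21 = 120
Depot - N1 - N2 - N5 - N3 - N4: 25+24+18+21+16 = 104
Depot - N1 - N2 - N5 - N4 - N3: 25+24+18+30+16 = 113
Depot - N1 - N3 - N2 - N4 - N5: 25+15+22+20+30 = 112
Depot - N1 - N3 - N2 - N5 - N4: 25+15+22+18+30 = 110
Depot - N1 - N3 - N4 - N2 - N5: 25+15+16+20+18 = 94
Depot - N1 - N3 - N4 - N5 - N2: 25+15+16+30+18 = 104
Depot - N1 - N3 - N5 - N2 - N4: 25+15+21+18+20 = 99
Depot - N1 - N3 - N5 - N4 - N2: 25+15+21+30+20 = 111
Depot - N1 - N4 - N2 - N3 - N5: 25+31+20+22+21 = 119
Depot - N1 - N4 - N2 - N5 - N3: 25+31+20+18+21 = 115
… (106 more)
Depot - N4 - N3 - N1 - N5 - N2: 6+16+15+6+18 = 61  ← best
The minimum is 61.
One shortest path: Depot → N4 → N3 → N1 → N5 → N2.

Minimum one-way distance = 61.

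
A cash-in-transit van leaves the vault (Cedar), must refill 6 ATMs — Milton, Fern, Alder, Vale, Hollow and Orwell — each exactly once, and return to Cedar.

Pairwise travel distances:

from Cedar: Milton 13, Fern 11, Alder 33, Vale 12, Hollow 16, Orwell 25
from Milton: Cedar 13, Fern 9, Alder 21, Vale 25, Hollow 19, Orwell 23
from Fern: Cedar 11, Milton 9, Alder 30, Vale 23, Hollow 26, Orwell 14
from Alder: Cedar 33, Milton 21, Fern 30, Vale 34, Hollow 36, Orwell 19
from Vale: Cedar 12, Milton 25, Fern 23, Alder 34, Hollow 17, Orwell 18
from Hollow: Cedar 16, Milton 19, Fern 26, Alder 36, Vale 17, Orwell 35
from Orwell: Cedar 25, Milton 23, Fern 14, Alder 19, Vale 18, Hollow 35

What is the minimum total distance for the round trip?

111 — the shortest possible round trip.

There are 360 distinct closed tours to check (reversals are equivalent).
Cedar-Milton-Fern-Alder-Vale-Hollow-Orwell-Cedar: 13+9+30+34+17+35+25 = 163
Cedar-Milton-Fern-Alder-Vale-Orwell-Hollow-Cedar: 13+9+30+34+18+35+16 = 155
Cedar-Milton-Fern-Alder-Hollow-Vale-Orwell-Cedar: 13+9+30+36+17+18+25 = 148
Cedar-Milton-Fern-Alder-Hollow-Orwell-Vale-Cedar: 13+9+30+36+35+18+12 = 153
Cedar-Milton-Fern-Alder-Orwell-Vale-Hollow-Cedar: 13+9+30+19+18+17+16 = 122
Cedar-Milton-Fern-Alder-Orwell-Hollow-Vale-Cedar: 13+9+30+19+35+17+12 = 135
Cedar-Milton-Fern-Vale-Alder-Hollow-Orwell-Cedar: 13+9+23+34+36+35+25 = 175
Cedar-Milton-Fern-Vale-Alder-Orwell-Hollow-Cedar: 13+9+23+34+19+35+16 = 149
… (352 more)
Cedar-Fern-Milton-Alder-Orwell-Vale-Hollow-Cedar: 11+9+21+19+18+17+16 = 111  ← best
The minimum is 111.
One optimal route: Cedar → Fern → Milton → Alder → Orwell → Vale → Hollow → Cedar (or its reverse).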